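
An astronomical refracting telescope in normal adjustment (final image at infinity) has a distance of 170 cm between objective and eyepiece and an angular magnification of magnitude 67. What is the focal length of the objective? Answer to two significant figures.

In normal adjustment the tube length equals f_obj + f_eye and |M| = f_obj/f_eye.
So f_obj = 67 f_eye and 67 f_eye + f_eye = 170 cm, giving f_eye = 170/68 = 2.500 cm and f_obj = 167.500 cm.

170 cm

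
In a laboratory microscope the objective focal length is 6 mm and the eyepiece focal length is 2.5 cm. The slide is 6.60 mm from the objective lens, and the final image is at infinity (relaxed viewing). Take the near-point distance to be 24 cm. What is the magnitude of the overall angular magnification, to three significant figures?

96.0

Convert to cm: f_obj = 6 mm = 0.6 cm; d_o = 6.60 mm = 0.66 cm.
Objective: 1/d_i = 1/f_obj - 1/d_o = 1/0.6 - 1/0.66 = 0.15152 cm^-1, so d_i = 6.600 cm.
m_obj = -d_i/d_o = -6.600/0.66 = -10.000.
Eyepiece angular magnification (image at infinity): M_eye = D/f_e = 24/2.5 = 9.600.
Overall M = m_obj x M_eye = (-10.000)(9.600) = -96.00.
|M| = 96.00.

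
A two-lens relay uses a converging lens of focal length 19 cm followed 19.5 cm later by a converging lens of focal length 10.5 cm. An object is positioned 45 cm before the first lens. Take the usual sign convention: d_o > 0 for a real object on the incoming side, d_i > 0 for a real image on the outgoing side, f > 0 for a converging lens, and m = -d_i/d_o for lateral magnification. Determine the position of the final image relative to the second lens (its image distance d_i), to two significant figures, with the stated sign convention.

Applying the thin-lens equation to the first lens, 1/19 = 1/45 + 1/d_i1, which gives d_i1 = 32.885 cm.
Since 32.885 cm > 19.5 cm, the first image lies past the second lens and serves as a virtual object: d_o2 = L - d_i1 = -13.385 cm.
Applying the thin-lens equation again with f_2 = 10.5 cm and d_o2 = -13.385 cm gives d_i2 = 5.884 cm.

5.9 cm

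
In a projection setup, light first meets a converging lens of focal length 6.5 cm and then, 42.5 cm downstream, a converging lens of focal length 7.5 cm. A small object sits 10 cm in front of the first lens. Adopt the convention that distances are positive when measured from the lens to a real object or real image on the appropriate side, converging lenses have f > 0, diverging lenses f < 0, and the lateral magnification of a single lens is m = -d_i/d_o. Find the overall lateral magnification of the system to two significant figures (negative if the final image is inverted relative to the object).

0.85

Applying the thin-lens equation to the first lens, 1/6.5 = 1/10 + 1/d_i1, which gives d_i1 = 18.571 cm.
Its lateral magnification is m_1 = -d_i1/d_o1 = -(18.571)/10 = -1.8571.
Object distance for lens 2: d_o2 = 42.5 - 18.571 = 23.929 cm.
Applying the thin-lens equation again with f_2 = 7.5 cm and d_o2 = 23.929 cm gives d_i2 = 10.924 cm.
m_2 = -(10.924)/(23.929) = -0.4565.
Total m = m_1 x m_2 = (-1.8571)(-0.4565) = 0.8478.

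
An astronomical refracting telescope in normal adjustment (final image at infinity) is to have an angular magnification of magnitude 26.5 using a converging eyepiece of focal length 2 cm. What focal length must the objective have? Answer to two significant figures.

|M| = f_obj/|f_eye|, so f_obj = |M| x |f_eye| = 26.5 x 2 = 53.000 cm.

53 cm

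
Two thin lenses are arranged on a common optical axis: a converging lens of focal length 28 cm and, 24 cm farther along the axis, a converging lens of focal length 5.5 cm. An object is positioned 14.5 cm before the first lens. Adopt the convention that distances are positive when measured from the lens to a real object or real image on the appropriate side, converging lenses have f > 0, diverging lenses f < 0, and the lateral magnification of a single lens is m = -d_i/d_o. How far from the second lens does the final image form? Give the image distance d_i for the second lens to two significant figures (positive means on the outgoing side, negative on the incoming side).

Applying the thin-lens equation to the first lens, 1/28 = 1/14.5 + 1/d_i1, which gives d_i1 = -30.074 cm.
The intermediate image is virtual, 30.074 cm to the left of lens 1, so d_o2 = L - d_i1 = 24 - (-30.074) = 54.074 cm.
Applying the thin-lens equation again with f_2 = 5.5 cm and d_o2 = 54.074 cm gives d_i2 = 6.123 cm.

6.1 cm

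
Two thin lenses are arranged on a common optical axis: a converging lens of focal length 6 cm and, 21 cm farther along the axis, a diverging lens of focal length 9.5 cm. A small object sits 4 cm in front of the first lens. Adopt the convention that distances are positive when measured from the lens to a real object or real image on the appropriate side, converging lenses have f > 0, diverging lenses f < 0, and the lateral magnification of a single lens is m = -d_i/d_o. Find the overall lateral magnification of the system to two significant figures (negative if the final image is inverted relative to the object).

Lens 1: 1/d_i1 = 1/f_1 - 1/d_o1 = 1/6 - 1/4 = -0.08333 cm^-1, so d_i1 = -12.000 cm.
m_1 = -(-12.000)/4 = 3.0000.
With d_i1 < 0 the first image is virtual and lies on the object side; the object distance for lens 2 is d_o2 = 21 - (-12.000) = 33.000 cm.
Lens 2: 1/d_i2 = 1/f_2 - 1/d_o2 = 1/(-9.5) - 1/(33.000) = -0.13557 cm^-1, so d_i2 = -7.376 cm.
m_2 = -(-7.376)/(33.000) = 0.2235.
The system's lateral magnification is m_1 m_2 = (3.0000)(0.2235) = 0.6706.

0.67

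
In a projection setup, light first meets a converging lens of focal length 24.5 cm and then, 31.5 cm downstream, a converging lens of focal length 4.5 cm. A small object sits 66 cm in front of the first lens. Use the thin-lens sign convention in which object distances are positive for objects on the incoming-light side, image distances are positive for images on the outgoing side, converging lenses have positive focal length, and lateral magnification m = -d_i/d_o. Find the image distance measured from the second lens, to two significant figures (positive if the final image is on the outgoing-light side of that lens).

Lens 1: 1/d_i1 = 1/f_1 - 1/d_o1 = 1/24.5 - 1/66 = 0.02566 cm^-1, so d_i1 = 38.964 cm.
This image would form 38.964 cm past lens 1, i.e. 7.464 cm beyond lens 2, so it is a virtual object for lens 2: d_o2 = 31.5 - 38.964 = -7.464 cm.
Lens 2: 1/d_i2 = 1/f_2 - 1/d_o2 = 1/4.5 - 1/(-7.464) = 0.35620 cm^-1, so d_i2 = 2.807 cm.

2.8 cm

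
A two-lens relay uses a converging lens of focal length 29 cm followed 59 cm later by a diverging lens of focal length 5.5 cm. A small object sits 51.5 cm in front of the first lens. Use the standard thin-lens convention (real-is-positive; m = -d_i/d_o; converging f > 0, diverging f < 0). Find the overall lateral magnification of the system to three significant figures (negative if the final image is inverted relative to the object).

3.78

Lens 1: 1/d_i1 = 1/f_1 - 1/d_o1 = 1/29 - 1/51.5 = 0.01507 cm^-1, so d_i1 = 66.378 cm.
m_1 = -(66.378)/51.5 = -1.2889.
Since 66.378 cm > 59 cm, the first image lies past the second lens and serves as a virtual object: d_o2 = L - d_i1 = -7.378 cm.
Lens 2: 1/d_i2 = 1/f_2 - 1/d_o2 = 1/(-5.5) - 1/(-7.378) = -0.04628 cm^-1, so d_i2 = -21.609 cm.
m_2 = -(-21.609)/(-7.378) = -2.9290.
The system's lateral magnification is m_1 m_2 = (-1.2889)(-2.9290) = 3.7751.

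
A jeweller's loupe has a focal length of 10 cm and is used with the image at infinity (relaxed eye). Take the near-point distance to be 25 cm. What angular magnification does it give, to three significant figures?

M = D/f = 25/10 = 2.500.

2.50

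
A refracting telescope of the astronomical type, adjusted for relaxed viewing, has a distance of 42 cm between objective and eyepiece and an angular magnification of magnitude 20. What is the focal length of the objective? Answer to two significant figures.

40 cm

In normal adjustment the tube length equals f_obj + f_eye and |M| = f_obj/f_eye.
So f_obj = 20 f_eye and 20 f_eye + f_eye = 42 cm, giving f_eye = 42/21 = 2.000 cm and f_obj = 40.000 cm.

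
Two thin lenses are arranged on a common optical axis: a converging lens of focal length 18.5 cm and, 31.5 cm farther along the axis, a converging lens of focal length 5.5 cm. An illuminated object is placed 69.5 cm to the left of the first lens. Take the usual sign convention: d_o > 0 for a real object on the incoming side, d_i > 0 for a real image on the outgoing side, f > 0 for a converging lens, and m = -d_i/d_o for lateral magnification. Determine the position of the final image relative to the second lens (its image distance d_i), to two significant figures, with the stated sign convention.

First lens: d_i1 = 1/(1/18.5 - 1/69.5) = 25.211 cm.
That image sits 6.289 cm in front of the second lens, so d_o2 = 6.289 cm.
Second lens: d_i2 = 1/(1/5.5 - 1/(6.289)) = 43.829 cm.

44 cm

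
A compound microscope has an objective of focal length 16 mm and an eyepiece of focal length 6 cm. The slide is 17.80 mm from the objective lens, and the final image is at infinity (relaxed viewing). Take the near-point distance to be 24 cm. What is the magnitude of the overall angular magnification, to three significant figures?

35.6

Convert to cm: f_obj = 16 mm = 1.6 cm; d_o = 17.80 mm = 1.78 cm.
Objective: 1/d_i = 1/f_obj - 1/d_o = 1/1.6 - 1/1.78 = 0.06320 cm^-1, so d_i = 15.822 cm.
m_obj = -d_i/d_o = -15.822/1.78 = -8.889.
Eyepiece angular magnification (image at infinity): M_eye = D/f_e = 24/6 = 4.000.
Overall M = m_obj x M_eye = (-8.889)(4.000) = -35.56.
|M| = 35.56.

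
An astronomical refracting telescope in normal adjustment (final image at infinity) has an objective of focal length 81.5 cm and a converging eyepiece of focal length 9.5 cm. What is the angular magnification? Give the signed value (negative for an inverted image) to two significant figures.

M = -f_obj/f_eye = -81.5/(9.5) = -8.579.

-8.6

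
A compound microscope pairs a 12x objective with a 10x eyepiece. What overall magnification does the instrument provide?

The overall magnification of a compound microscope is the product of the objective and eyepiece magnifications:
M = M_obj x M_eye = 12 x 10 = 120.

120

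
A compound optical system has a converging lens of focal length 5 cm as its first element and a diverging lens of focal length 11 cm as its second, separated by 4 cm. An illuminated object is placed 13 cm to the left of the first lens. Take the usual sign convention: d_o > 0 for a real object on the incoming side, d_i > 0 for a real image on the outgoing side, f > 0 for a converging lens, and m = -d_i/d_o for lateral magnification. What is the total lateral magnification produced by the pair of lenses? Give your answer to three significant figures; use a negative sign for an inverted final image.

-1.00

Lens 1: 1/d_i1 = 1/f_1 - 1/d_o1 = 1/5 - 1/13 = 0.12308 cm^-1, so d_i1 = 8.125 cm.
m_1 = -(8.125)/13 = -0.6250.
This image would form 8.125 cm past lens 1, i.e. 4.125 cm beyond lens 2, so it is a virtual object for lens 2: d_o2 = 4 - 8.125 = -4.125 cm.
Lens 2: 1/d_i2 = 1/f_2 - 1/d_o2 = 1/(-11) - 1/(-4.125) = 0.15152 cm^-1, so d_i2 = 6.600 cm.
m_2 = -(6.600)/(-4.125) = 1.6000.
The system's lateral magnification is m_1 m_2 = (-0.6250)(1.6000) = -1.0000.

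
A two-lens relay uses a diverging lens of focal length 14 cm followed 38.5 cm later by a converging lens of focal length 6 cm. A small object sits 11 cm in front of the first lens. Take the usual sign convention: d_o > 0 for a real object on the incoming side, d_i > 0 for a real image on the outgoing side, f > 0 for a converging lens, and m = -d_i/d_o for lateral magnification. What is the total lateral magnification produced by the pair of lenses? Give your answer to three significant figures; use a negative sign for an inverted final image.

-0.0869

First lens: d_i1 = 1/(1/(-14) - 1/11) = -6.160 cm.
m_1 = -(-6.160)/11 = 0.5600.
With d_i1 < 0 the first image is virtual and lies on the object side; the object distance for lens 2 is d_o2 = 38.5 - (-6.160) = 44.660 cm.
Second lens: d_i2 = 1/(1/6 - 1/(44.660)) = 6.931 cm.
m_2 = -(6.931)/(44.660) = -0.1552.
Overall magnification: m = m_1 m_2 = -0.0869.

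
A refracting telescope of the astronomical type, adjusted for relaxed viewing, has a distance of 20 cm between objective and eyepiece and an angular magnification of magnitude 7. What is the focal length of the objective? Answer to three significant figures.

In normal adjustment the tube length equals f_obj + f_eye and |M| = f_obj/f_eye.
So f_obj = 7 f_eye and 7 f_eye + f_eye = 20 cm, giving f_eye = 20/8 = 2.500 cm and f_obj = 17.500 cm.

17.5 cm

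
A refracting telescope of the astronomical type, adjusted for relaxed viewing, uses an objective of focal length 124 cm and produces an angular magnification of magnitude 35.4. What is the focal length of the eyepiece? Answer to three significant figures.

|M| = f_obj/f_eye, so f_eye = f_obj/|M| = 124/35.4 = 3.503 cm.

3.50 cm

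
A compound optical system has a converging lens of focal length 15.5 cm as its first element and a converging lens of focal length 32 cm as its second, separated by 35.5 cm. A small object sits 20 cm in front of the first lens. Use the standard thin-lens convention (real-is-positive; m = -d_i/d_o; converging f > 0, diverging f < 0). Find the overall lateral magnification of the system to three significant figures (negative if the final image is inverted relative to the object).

Applying the thin-lens equation to the first lens, 1/15.5 = 1/20 + 1/d_i1, which gives d_i1 = 68.889 cm.
Its lateral magnification is m_1 = -d_i1/d_o1 = -(68.889)/20 = -3.4444.
This image would form 68.889 cm past lens 1, i.e. 33.389 cm beyond lens 2, so it is a virtual object for lens 2: d_o2 = 35.5 - 68.889 = -33.389 cm.
Applying the thin-lens equation again with f_2 = 32 cm and d_o2 = -33.389 cm gives d_i2 = 16.340 cm.
m_2 = -(16.340)/(-33.389) = 0.4894.
The system's lateral magnification is m_1 m_2 = (-3.4444)(0.4894) = -1.6856.

-1.69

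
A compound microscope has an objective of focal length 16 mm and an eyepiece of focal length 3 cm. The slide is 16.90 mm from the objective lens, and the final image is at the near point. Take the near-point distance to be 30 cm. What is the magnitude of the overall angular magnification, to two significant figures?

200

Convert to cm: f_obj = 16 mm = 1.6 cm; d_o = 16.90 mm = 1.69 cm.
Objective: 1/d_i = 1/f_obj - 1/d_o = 1/1.6 - 1/1.69 = 0.03328 cm^-1, so d_i = 30.044 cm.
m_obj = -d_i/d_o = -30.044/1.69 = -17.778.
Eyepiece angular magnification (image at near point): M_eye = 1 + D/f_e = 1 + 30/3 = 11.000.
Overall M = m_obj x M_eye = (-17.778)(11.000) = -195.56.
|M| = 195.56.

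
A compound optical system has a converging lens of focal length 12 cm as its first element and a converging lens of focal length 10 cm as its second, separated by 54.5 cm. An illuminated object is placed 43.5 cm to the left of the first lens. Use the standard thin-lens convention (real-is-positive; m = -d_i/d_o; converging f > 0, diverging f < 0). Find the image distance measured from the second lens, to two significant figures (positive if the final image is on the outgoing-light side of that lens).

14 cm

Applying the thin-lens equation to the first lens, 1/12 = 1/43.5 + 1/d_i1, which gives d_i1 = 16.571 cm.
The intermediate image is 16.571 cm to the right of lens 1, so d_o2 = L - d_i1 = 54.5 - 16.571 = 37.929 cm.
Applying the thin-lens equation again with f_2 = 10 cm and d_o2 = 37.929 cm gives d_i2 = 13.581 cm.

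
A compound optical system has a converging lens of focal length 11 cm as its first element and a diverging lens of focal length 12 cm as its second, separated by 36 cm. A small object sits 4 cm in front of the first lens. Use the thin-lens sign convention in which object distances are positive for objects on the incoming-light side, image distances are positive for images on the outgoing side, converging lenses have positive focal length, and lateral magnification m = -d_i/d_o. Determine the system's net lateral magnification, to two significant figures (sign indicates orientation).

0.35

First lens: d_i1 = 1/(1/11 - 1/4) = -6.286 cm.
m_1 = -(-6.286)/4 = 1.5714.
The intermediate image is virtual, 6.286 cm to the left of lens 1, so d_o2 = L - d_i1 = 36 - (-6.286) = 42.286 cm.
Second lens: d_i2 = 1/(1/(-12) - 1/(42.286)) = -9.347 cm.
m_2 = -(-9.347)/(42.286) = 0.2211.
The system's lateral magnification is m_1 m_2 = (1.5714)(0.2211) = 0.3474.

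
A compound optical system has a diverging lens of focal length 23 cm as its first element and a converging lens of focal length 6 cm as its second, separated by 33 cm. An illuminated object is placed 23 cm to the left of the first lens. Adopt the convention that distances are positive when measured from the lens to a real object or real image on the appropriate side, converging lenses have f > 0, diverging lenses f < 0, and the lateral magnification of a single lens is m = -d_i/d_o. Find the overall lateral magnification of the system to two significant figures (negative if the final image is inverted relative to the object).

-0.078

Lens 1: 1/d_i1 = 1/f_1 - 1/d_o1 = 1/(-23) - 1/23 = -0.08696 cm^-1, so d_i1 = -11.500 cm.
m_1 = -(-11.500)/23 = 0.5000.
The intermediate image is virtual, 11.500 cm to the left of lens 1, so d_o2 = L - d_i1 = 33 - (-11.500) = 44.500 cm.
Lens 2: 1/d_i2 = 1/f_2 - 1/d_o2 = 1/6 - 1/(44.500) = 0.14419 cm^-1, so d_i2 = 6.935 cm.
m_2 = -(6.935)/(44.500) = -0.1558.
Total m = m_1 x m_2 = (0.5000)(-0.1558) = -0.0779.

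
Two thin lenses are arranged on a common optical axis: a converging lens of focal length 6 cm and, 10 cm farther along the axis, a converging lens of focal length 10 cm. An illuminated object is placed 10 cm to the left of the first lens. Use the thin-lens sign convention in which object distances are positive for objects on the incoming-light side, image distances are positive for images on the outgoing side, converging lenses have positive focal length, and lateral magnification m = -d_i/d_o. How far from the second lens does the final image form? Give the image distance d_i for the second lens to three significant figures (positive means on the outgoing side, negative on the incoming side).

Applying the thin-lens equation to the first lens, 1/6 = 1/10 + 1/d_i1, which gives d_i1 = 15.000 cm.
This image would form 15.000 cm past lens 1, i.e. 5.000 cm beyond lens 2, so it is a virtual object for lens 2: d_o2 = 10 - 15.000 = -5.000 cm.
Applying the thin-lens equation again with f_2 = 10 cm and d_o2 = -5.000 cm gives d_i2 = 3.333 cm.

3.33 cm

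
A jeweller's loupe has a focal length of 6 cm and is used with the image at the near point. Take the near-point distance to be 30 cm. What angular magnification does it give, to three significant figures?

6.00

M = 1 + D/f = 1 + 30/6 = 6.000.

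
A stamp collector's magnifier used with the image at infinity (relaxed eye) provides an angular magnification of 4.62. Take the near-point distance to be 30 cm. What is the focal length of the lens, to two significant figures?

6.5 cm

For the image at infinity, M = D/f.
f = D/M = 30/4.62 = 6.494 cm.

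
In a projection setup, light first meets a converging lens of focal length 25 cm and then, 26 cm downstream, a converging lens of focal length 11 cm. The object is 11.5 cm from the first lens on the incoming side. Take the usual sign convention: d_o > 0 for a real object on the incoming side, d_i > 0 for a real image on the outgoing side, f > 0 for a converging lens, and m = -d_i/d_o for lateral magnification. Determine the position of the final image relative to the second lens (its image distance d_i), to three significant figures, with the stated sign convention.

Lens 1: 1/d_i1 = 1/f_1 - 1/d_o1 = 1/25 - 1/11.5 = -0.04696 cm^-1, so d_i1 = -21.296 cm.
The intermediate image is virtual, 21.296 cm to the left of lens 1, so d_o2 = L - d_i1 = 26 - (-21.296) = 47.296 cm.
Lens 2: 1/d_i2 = 1/f_2 - 1/d_o2 = 1/11 - 1/(47.296) = 0.06977 cm^-1, so d_i2 = 14.334 cm.

14.3 cm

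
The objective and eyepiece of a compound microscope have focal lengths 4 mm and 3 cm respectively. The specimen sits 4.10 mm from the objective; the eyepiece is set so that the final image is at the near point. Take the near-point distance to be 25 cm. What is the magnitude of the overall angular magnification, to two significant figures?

Convert to cm: f_obj = 4 mm = 0.4 cm; d_o = 4.10 mm = 0.41 cm.
Objective: 1/d_i = 1/f_obj - 1/d_o = 1/0.4 - 1/0.41 = 0.06098 cm^-1, so d_i = 16.400 cm.
m_obj = -d_i/d_o = -16.400/0.41 = -40.000.
Eyepiece angular magnification (image at near point): M_eye = 1 + D/f_e = 1 + 25/3 = 9.333.
Overall M = m_obj x M_eye = (-40.000)(9.333) = -373.33.
|M| = 373.33.

370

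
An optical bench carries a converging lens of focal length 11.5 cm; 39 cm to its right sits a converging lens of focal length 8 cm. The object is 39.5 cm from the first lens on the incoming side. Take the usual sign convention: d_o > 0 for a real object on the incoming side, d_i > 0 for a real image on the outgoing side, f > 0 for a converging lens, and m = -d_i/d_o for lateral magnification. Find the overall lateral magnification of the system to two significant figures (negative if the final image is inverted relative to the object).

Applying the thin-lens equation to the first lens, 1/11.5 = 1/39.5 + 1/d_i1, which gives d_i1 = 16.223 cm.
Its lateral magnification is m_1 = -d_i1/d_o1 = -(16.223)/39.5 = -0.4107.
The intermediate image is 16.223 cm to the right of lens 1, so d_o2 = L - d_i1 = 39 - 16.223 = 22.777 cm.
Applying the thin-lens equation again with f_2 = 8 cm and d_o2 = 22.777 cm gives d_i2 = 12.331 cm.
m_2 = -(12.331)/(22.777) = -0.5414.
Overall magnification: m = m_1 m_2 = 0.2224.

0.22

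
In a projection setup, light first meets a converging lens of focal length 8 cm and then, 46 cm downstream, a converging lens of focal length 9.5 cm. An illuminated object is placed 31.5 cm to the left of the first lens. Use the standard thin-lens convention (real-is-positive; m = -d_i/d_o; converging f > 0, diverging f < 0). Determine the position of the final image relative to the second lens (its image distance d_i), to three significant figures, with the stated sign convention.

13.0 cm

Applying the thin-lens equation to the first lens, 1/8 = 1/31.5 + 1/d_i1, which gives d_i1 = 10.723 cm.
The intermediate image is 10.723 cm to the right of lens 1, so d_o2 = L - d_i1 = 46 - 10.723 = 35.277 cm.
Applying the thin-lens equation again with f_2 = 9.5 cm and d_o2 = 35.277 cm gives d_i2 = 13.001 cm.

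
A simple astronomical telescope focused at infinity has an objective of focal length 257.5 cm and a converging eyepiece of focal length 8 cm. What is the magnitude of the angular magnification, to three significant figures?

32.2

|M| = f_obj/|f_eye| = 257.5/8 = 32.188.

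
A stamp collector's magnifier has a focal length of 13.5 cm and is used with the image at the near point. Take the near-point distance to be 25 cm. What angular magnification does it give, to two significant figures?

M = 1 + D/f = 1 + 25/13.5 = 2.852.

2.9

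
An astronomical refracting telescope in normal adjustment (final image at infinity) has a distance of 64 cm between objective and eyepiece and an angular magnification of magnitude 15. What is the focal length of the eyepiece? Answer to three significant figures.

In normal adjustment the tube length equals f_obj + f_eye and |M| = f_obj/f_eye.
So f_obj = 15 f_eye and 15 f_eye + f_eye = 64 cm, giving f_eye = 64/16 = 4.000 cm and f_obj = 60.000 cm.

4.00 cm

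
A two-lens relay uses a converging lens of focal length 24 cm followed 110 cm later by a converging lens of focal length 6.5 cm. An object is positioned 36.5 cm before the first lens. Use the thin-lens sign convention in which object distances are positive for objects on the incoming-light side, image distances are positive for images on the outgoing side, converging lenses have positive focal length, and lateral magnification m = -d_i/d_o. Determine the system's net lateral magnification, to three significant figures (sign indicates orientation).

First lens: d_i1 = 1/(1/24 - 1/36.5) = 70.080 cm.
m_1 = -(70.080)/36.5 = -1.9200.
Object distance for lens 2: d_o2 = 110 - 70.080 = 39.920 cm.
Second lens: d_i2 = 1/(1/6.5 - 1/(39.920)) = 7.764 cm.
m_2 = -(7.764)/(39.920) = -0.1945.
Total m = m_1 x m_2 = (-1.9200)(-0.1945) = 0.3734.

0.373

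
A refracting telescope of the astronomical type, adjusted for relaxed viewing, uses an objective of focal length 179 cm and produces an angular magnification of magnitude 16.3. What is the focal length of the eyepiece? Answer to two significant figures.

11 cm

|M| = f_obj/f_eye, so f_eye = f_obj/|M| = 179/16.3 = 10.982 cm.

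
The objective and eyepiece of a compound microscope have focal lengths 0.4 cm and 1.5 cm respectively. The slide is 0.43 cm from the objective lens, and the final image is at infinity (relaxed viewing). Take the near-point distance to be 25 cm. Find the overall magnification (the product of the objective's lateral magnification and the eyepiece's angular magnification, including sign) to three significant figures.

-222

Objective: 1/d_i = 1/f_obj - 1/d_o = 1/0.4 - 1/0.43 = 0.17442 cm^-1, so d_i = 5.733 cm.
m_obj = -d_i/d_o = -5.733/0.43 = -13.333.
Eyepiece angular magnification (image at infinity): M_eye = D/f_e = 25/1.5 = 16.667.
Overall M = m_obj x M_eye = (-13.333)(16.667) = -222.22.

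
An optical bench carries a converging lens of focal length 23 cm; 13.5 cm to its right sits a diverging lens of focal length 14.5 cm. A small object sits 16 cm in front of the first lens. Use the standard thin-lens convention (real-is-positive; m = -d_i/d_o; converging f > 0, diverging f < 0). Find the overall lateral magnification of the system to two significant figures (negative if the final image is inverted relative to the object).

0.59

Applying the thin-lens equation to the first lens, 1/23 = 1/16 + 1/d_i1, which gives d_i1 = -52.571 cm.
Its lateral magnification is m_1 = -d_i1/d_o1 = -(-52.571)/16 = 3.2857.
The intermediate image is virtual, 52.571 cm to the left of lens 1, so d_o2 = L - d_i1 = 13.5 - (-52.571) = 66.071 cm.
Applying the thin-lens equation again with f_2 = -14.5 cm and d_o2 = 66.071 cm gives d_i2 = -11.891 cm.
m_2 = -(-11.891)/(66.071) = 0.1800.
Total m = m_1 x m_2 = (3.2857)(0.1800) = 0.5913.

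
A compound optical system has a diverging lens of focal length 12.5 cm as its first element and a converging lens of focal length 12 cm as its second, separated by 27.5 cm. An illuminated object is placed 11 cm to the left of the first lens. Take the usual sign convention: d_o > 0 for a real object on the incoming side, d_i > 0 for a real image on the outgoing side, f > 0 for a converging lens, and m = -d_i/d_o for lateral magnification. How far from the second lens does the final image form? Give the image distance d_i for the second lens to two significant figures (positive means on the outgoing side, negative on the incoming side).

19 cm

Applying the thin-lens equation to the first lens, 1/(-12.5) = 1/11 + 1/d_i1, which gives d_i1 = -5.851 cm.
The intermediate image is virtual, 5.851 cm to the left of lens 1, so d_o2 = L - d_i1 = 27.5 - (-5.851) = 33.351 cm.
Applying the thin-lens equation again with f_2 = 12 cm and d_o2 = 33.351 cm gives d_i2 = 18.744 cm.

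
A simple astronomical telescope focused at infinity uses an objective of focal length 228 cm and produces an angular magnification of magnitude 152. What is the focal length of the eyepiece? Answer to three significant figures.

1.50 cm

|M| = f_obj/f_eye, so f_eye = f_obj/|M| = 228/152.0 = 1.500 cm.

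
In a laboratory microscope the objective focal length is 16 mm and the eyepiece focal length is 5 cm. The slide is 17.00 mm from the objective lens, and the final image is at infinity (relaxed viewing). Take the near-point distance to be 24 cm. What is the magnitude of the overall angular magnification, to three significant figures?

76.8

Convert to cm: f_obj = 16 mm = 1.6 cm; d_o = 17.00 mm = 1.70 cm.
Objective: 1/d_i = 1/f_obj - 1/d_o = 1/1.6 - 1/1.70 = 0.03676 cm^-1, so d_i = 27.200 cm.
m_obj = -d_i/d_o = -27.200/1.70 = -16.000.
Eyepiece angular magnification (image at infinity): M_eye = D/f_e = 24/5 = 4.800.
Overall M = m_obj x M_eye = (-16.000)(4.800) = -76.80.
|M| = 76.80.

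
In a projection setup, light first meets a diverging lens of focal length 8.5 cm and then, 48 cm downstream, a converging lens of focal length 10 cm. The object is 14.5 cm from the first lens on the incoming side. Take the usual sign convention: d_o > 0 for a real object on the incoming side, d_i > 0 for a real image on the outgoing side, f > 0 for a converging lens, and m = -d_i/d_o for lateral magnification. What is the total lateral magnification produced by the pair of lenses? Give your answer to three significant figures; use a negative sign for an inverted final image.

-0.0852

Lens 1: 1/d_i1 = 1/f_1 - 1/d_o1 = 1/(-8.5) - 1/14.5 = -0.18661 cm^-1, so d_i1 = -5.359 cm.
m_1 = -(-5.359)/14.5 = 0.3696.
With d_i1 < 0 the first image is virtual and lies on the object side; the object distance for lens 2 is d_o2 = 48 - (-5.359) = 53.359 cm.
Lens 2: 1/d_i2 = 1/f_2 - 1/d_o2 = 1/10 - 1/(53.359) = 0.08126 cm^-1, so d_i2 = 12.306 cm.
m_2 = -(12.306)/(53.359) = -0.2306.
Overall magnification: m = m_1 m_2 = -0.0852.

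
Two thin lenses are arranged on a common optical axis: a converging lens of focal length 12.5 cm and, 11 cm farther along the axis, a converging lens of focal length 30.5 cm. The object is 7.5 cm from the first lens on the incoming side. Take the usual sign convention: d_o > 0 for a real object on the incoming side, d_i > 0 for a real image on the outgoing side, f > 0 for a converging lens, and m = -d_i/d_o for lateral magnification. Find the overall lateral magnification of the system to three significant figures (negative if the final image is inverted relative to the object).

102

First lens: d_i1 = 1/(1/12.5 - 1/7.5) = -18.750 cm.
m_1 = -(-18.750)/7.5 = 2.5000.
The intermediate image is virtual, 18.750 cm to the left of lens 1, so d_o2 = L - d_i1 = 11 - (-18.750) = 29.750 cm.
Second lens: d_i2 = 1/(1/30.5 - 1/(29.750)) = -1209.833 cm.
m_2 = -(-1209.833)/(29.750) = 40.6667.
Overall magnification: m = m_1 m_2 = 101.6667.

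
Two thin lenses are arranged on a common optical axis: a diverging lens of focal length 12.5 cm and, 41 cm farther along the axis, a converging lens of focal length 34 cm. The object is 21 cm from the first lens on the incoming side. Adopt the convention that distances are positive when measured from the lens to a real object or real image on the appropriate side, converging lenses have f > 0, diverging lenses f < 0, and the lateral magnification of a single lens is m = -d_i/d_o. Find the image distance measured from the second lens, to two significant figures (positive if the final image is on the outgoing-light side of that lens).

110 cm

First lens: d_i1 = 1/(1/(-12.5) - 1/21) = -7.836 cm.
With d_i1 < 0 the first image is virtual and lies on the object side; the object distance for lens 2 is d_o2 = 41 - (-7.836) = 48.836 cm.
Second lens: d_i2 = 1/(1/34 - 1/(48.836)) = 111.920 cm.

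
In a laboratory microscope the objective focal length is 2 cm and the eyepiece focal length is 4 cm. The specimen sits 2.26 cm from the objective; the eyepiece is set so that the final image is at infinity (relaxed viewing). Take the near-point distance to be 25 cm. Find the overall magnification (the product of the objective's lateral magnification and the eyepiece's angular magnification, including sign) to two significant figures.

Objective: 1/d_i = 1/f_obj - 1/d_o = 1/2 - 1/2.26 = 0.05752 cm^-1, so d_i = 17.385 cm.
m_obj = -d_i/d_o = -17.385/2.26 = -7.692.
Eyepiece angular magnification (image at infinity): M_eye = D/f_e = 25/4 = 6.250.
Overall M = m_obj x M_eye = (-7.692)(6.250) = -48.08.

-48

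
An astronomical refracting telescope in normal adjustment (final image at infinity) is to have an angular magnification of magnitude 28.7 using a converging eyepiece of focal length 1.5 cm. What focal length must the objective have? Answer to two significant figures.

|M| = f_obj/|f_eye|, so f_obj = |M| x |f_eye| = 28.7 x 1.5 = 43.050 cm.

43 cm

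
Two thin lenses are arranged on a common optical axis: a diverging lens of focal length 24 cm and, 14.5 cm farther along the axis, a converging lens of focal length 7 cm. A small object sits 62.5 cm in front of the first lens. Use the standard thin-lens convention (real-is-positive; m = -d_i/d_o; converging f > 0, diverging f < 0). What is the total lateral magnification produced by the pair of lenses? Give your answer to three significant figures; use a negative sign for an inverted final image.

-0.0782

First lens: d_i1 = 1/(1/(-24) - 1/62.5) = -17.341 cm.
m_1 = -(-17.341)/62.5 = 0.2775.
With d_i1 < 0 the first image is virtual and lies on the object side; the object distance for lens 2 is d_o2 = 14.5 - (-17.341) = 31.841 cm.
Second lens: d_i2 = 1/(1/7 - 1/(31.841)) = 8.973 cm.
m_2 = -(8.973)/(31.841) = -0.2818.
The system's lateral magnification is m_1 m_2 = (0.2775)(-0.2818) = -0.0782.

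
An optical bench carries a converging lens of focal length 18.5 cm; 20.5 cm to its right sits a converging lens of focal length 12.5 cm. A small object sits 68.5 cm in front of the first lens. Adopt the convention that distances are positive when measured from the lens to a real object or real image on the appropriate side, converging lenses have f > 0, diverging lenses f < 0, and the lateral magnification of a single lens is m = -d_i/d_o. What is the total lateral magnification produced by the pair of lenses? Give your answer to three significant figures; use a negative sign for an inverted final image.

Lens 1: 1/d_i1 = 1/f_1 - 1/d_o1 = 1/18.5 - 1/68.5 = 0.03946 cm^-1, so d_i1 = 25.345 cm.
m_1 = -(25.345)/68.5 = -0.3700.
Since 25.345 cm > 20.5 cm, the first image lies past the second lens and serves as a virtual object: d_o2 = L - d_i1 = -4.845 cm.
Lens 2: 1/d_i2 = 1/f_2 - 1/d_o2 = 1/12.5 - 1/(-4.845) = 0.28640 cm^-1, so d_i2 = 3.492 cm.
m_2 = -(3.492)/(-4.845) = 0.7207.
The system's lateral magnification is m_1 m_2 = (-0.3700)(0.7207) = -0.2666.

-0.267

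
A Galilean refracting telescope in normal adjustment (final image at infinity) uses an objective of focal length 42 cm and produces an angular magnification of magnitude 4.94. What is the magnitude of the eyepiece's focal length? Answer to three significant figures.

|M| = f_obj/|f_eye|, so |f_eye| = f_obj/|M| = 42/4.94 = 8.502 cm.
(The eyepiece is diverging, so its signed focal length is -8.502 cm.)

8.50 cm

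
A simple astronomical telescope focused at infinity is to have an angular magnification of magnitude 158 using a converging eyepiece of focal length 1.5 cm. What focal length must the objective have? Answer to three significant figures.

237 cm

|M| = f_obj/|f_eye|, so f_obj = |M| x |f_eye| = 158.0 x 1.5 = 237.000 cm.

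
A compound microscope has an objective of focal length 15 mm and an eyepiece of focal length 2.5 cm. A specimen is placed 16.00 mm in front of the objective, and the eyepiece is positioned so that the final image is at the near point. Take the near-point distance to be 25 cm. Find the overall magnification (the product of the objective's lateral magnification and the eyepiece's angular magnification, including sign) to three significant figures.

-165

Convert to cm: f_obj = 15 mm = 1.5 cm; d_o = 16.00 mm = 1.60 cm.
Objective: 1/d_i = 1/f_obj - 1/d_o = 1/1.5 - 1/1.60 = 0.04167 cm^-1, so d_i = 24.000 cm.
m_obj = -d_i/d_o = -24.000/1.60 = -15.000.
Eyepiece angular magnification (image at near point): M_eye = 1 + D/f_e = 1 + 25/2.5 = 11.000.
Overall M = m_obj x M_eye = (-15.000)(11.000) = -165.00.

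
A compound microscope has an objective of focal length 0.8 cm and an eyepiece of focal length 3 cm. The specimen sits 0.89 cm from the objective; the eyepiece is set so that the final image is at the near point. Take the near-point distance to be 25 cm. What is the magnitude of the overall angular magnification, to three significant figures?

83.0

Objective: 1/d_i = 1/f_obj - 1/d_o = 1/0.8 - 1/0.89 = 0.12640 cm^-1, so d_i = 7.911 cm.
m_obj = -d_i/d_o = -7.911/0.89 = -8.889.
Eyepiece angular magnification (image at near point): M_eye = 1 + D/f_e = 1 + 25/3 = 9.333.
Overall M = m_obj x M_eye = (-8.889)(9.333) = -82.96.
|M| = 82.96.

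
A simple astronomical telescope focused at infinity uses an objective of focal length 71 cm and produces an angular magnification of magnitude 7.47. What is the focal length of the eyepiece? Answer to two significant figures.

9.5 cm

|M| = f_obj/f_eye, so f_eye = f_obj/|M| = 71/7.47 = 9.505 cm.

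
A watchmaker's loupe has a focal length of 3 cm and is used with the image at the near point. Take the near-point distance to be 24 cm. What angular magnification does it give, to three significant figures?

9.00

M = 1 + D/f = 1 + 24/3 = 9.000.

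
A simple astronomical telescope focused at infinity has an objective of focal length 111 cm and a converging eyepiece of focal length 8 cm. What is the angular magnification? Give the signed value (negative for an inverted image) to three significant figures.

M = -f_obj/f_eye = -111/(8) = -13.875.

-13.9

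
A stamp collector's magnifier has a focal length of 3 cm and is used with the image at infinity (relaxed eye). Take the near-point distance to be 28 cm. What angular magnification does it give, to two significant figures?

M = D/f = 28/3 = 9.333.

9.3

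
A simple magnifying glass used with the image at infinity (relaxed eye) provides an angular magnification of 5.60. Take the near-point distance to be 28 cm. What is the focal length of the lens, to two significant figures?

For the image at infinity, M = D/f.
f = D/M = 28/5.6 = 5.000 cm.

5.0 cm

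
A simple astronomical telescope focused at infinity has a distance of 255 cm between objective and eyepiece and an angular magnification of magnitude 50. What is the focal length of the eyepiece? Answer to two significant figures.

In normal adjustment the tube length equals f_obj + f_eye and |M| = f_obj/f_eye.
So f_obj = 50 f_eye and 50 f_eye + f_eye = 255 cm, giving f_eye = 255/51 = 5.000 cm and f_obj = 250.000 cm.

5.0 cm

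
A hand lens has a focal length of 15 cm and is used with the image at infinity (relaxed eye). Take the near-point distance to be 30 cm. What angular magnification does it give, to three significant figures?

2.00

M = D/f = 30/15 = 2.000.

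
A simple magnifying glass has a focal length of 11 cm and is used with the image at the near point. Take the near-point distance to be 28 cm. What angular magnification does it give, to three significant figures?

3.55

M = 1 + D/f = 1 + 28/11 = 3.545.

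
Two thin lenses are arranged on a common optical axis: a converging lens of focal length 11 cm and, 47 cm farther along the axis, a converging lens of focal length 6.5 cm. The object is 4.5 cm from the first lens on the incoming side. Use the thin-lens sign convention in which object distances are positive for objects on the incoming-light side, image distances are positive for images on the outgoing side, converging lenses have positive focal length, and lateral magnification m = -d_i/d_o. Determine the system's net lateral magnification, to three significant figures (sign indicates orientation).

-0.229

First lens: d_i1 = 1/(1/11 - 1/4.5) = -7.615 cm.
m_1 = -(-7.615)/4.5 = 1.6923.
With d_i1 < 0 the first image is virtual and lies on the object side; the object distance for lens 2 is d_o2 = 47 - (-7.615) = 54.615 cm.
Second lens: d_i2 = 1/(1/6.5 - 1/(54.615)) = 7.378 cm.
m_2 = -(7.378)/(54.615) = -0.1351.
Overall magnification: m = m_1 m_2 = -0.2286.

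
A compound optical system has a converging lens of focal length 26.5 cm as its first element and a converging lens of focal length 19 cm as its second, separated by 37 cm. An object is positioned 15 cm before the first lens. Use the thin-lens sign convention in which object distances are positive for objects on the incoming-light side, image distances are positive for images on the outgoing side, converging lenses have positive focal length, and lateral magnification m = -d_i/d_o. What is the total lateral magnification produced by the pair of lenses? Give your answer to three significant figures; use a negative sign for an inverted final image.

Lens 1: 1/d_i1 = 1/f_1 - 1/d_o1 = 1/26.5 - 1/15 = -0.02893 cm^-1, so d_i1 = -34.565 cm.
m_1 = -(-34.565)/15 = 2.3043.
With d_i1 < 0 the first image is virtual and lies on the object side; the object distance for lens 2 is d_o2 = 37 - (-34.565) = 71.565 cm.
Lens 2: 1/d_i2 = 1/f_2 - 1/d_o2 = 1/19 - 1/(71.565) = 0.03866 cm^-1, so d_i2 = 25.868 cm.
m_2 = -(25.868)/(71.565) = -0.3615.
The system's lateral magnification is m_1 m_2 = (2.3043)(-0.3615) = -0.8329.

-0.833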